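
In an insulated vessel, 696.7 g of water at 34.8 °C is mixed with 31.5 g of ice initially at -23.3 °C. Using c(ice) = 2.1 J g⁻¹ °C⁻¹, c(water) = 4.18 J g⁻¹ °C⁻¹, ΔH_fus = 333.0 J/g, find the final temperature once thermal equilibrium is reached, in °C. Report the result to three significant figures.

Heat to bring ice to 0 °C and melt it: q₁ = 31.5×2.1×23.3 + 31.5×333.0 = 12031 J
Heat the water can supply cooling to 0 °C: 696.7×4.18×34.8 = 101345 J > q₁, so all ice melts.
Energy balance: 696.7×4.18×(34.8 − T) = 12031 + 31.5×4.18×(T − 0)
2912.206(34.8 − T) = 12031 + 131.67 T
101345 − 12031 = 3043.876 T
T = 89314 / 3043.876 = 29.34 °C

T_f = 29.3 °C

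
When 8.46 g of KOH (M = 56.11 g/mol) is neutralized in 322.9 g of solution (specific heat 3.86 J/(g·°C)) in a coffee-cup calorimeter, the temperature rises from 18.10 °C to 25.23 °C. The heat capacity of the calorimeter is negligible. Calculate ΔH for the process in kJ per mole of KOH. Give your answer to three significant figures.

|ΔT| = |25.23 − 18.10| = 7.13 °C
|q_surr| = (322.9 × 3.86) × 7.13 = 1246.394 × 7.13 = 8887 J
n(KOH) = 8.46 / 56.11 = 0.1508 mol
Temperature rose, so q_rxn = −|q_surr| = -8.887 kJ
ΔH = q_rxn / n = -58.93 kJ/mol

ΔH = -58.9 kJ/mol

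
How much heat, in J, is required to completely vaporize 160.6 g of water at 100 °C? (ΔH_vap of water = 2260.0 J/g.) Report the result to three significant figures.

q = 363000 J

q = m × ΔH_vap = 160.6 × 2260.0 = 363000 J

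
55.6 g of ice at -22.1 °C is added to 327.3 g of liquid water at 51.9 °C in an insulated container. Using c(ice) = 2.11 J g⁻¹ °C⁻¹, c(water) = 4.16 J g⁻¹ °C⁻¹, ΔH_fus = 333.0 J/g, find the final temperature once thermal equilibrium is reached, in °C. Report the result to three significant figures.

Heat to bring ice to 0 °C and melt it: q₁ = 55.6×2.11×22.1 + 55.6×333.0 = 21107 J
Heat the water can supply cooling to 0 °C: 327.3×4.16×51.9 = 70665.4 J > q₁, so all ice melts.
Energy balance: 327.3×4.16×(51.9 − T) = 21107 + 55.6×4.16×(T − 0)
1361.568(51.9 − T) = 21107 + 231.296 T
70665.4 − 21107 = 1592.864 T
T = 49558.4 / 1592.864 = 31.11 °C

T_f = 31.1 °C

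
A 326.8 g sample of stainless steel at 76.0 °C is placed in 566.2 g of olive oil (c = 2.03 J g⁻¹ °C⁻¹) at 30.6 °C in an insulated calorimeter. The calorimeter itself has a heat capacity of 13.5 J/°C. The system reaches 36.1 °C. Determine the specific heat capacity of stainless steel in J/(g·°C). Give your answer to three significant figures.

q_gained = (566.2 × 2.03 + 13.5) × (36.1 − 30.6) = 6396 J
q_lost = 326.8 × c × (76.0 − 36.1) = 13039.32 c
Set equal: c = 6396 / 13039.32 = 0.491 J/(g·°C)

c = 0.491 J/(g·°C)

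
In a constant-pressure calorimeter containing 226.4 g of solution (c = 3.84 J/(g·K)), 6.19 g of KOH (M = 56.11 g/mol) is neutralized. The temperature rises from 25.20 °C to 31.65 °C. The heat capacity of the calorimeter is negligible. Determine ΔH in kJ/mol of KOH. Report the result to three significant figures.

|ΔT| = |31.65 − 25.20| = 6.45 °C
|q_surr| = (226.4 × 3.84) × 6.45 = 869.376 × 6.45 = 5607 J
n(KOH) = 6.19 / 56.11 = 0.1103 mol
Temperature rose, so q_rxn = −|q_surr| = -5.607 kJ
ΔH = q_rxn / n = -50.83 kJ/mol

ΔH = -50.8 kJ/mol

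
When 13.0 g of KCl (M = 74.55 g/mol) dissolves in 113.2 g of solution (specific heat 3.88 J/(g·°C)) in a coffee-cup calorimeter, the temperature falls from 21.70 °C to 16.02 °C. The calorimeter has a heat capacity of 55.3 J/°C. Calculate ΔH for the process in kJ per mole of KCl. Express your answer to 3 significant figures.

|ΔT| = |16.02 − 21.70| = 5.68 °C
|q_surr| = (113.2 × 3.88 + 55.3) × 5.68 = 494.516 × 5.68 = 2809 J
n(KCl) = 13.0 / 74.55 = 0.1744 mol
Temperature fell, so q_rxn = +|q_surr| = 2.809 kJ
ΔH = q_rxn / n = 16.11 kJ/mol

ΔH = 16.1 kJ/mol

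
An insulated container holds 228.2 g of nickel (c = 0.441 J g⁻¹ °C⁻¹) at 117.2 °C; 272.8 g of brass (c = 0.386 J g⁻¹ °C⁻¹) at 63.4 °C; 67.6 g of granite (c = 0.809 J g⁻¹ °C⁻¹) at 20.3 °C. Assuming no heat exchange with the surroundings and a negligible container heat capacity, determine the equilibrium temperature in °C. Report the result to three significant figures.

T_f = 75.1 °C

Σ mᵢcᵢ(T − Tᵢ) = 0  ⇒  T = Σ mᵢcᵢTᵢ / Σ mᵢcᵢ
Σ mᵢcᵢ = 228.2×0.441 + 272.8×0.386 + 67.6×0.809 = 260.6254
Σ mᵢcᵢTᵢ = 100.6362×117.2 + 105.3008×63.4 + 54.6884×20.3 = 19581
T = 19581 / 260.6254 = 75.13 °C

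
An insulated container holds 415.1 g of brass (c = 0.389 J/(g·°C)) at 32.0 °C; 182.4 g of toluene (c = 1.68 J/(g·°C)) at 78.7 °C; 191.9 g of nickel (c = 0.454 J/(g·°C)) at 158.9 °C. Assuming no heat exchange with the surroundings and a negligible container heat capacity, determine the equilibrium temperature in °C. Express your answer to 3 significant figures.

Σ mᵢcᵢ(T − Tᵢ) = 0  ⇒  T = Σ mᵢcᵢTᵢ / Σ mᵢcᵢ
Σ mᵢcᵢ = 415.1×0.389 + 182.4×1.68 + 191.9×0.454 = 555.0285
Σ mᵢcᵢTᵢ = 161.4739×32.0 + 306.432×78.7 + 87.1226×158.9 = 43127
T = 43127 / 555.0285 = 77.70 °C

T_f = 77.7 °C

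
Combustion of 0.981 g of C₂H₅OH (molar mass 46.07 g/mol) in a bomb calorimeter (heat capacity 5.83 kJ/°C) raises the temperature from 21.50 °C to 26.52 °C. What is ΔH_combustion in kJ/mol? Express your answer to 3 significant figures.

ΔH = -1370 kJ/mol

ΔT = 26.52 − 21.50 = 5.02 °C
q_cal = C_cal × ΔT = 5.83 × 5.02 = 29.2666 kJ
n = 0.981 / 46.07 = 0.02129 mol
q_rxn = −q_cal = -29.2666 kJ
ΔH = -29.2666 / 0.02129 = -1374.7 kJ/mol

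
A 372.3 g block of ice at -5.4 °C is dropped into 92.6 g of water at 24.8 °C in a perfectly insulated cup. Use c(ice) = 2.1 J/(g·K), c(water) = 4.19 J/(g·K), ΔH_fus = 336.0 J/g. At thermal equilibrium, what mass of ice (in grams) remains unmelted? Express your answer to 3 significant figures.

Heat to warm all ice to 0 °C: 372.3×2.1×5.4 = 4221.9 J
Heat released by water cooling to 0 °C: 92.6×4.19×24.8 = 9622.3 J
9622.3 J < 4221.9 + 372.3×336.0 = 129314.7 J, so not all ice melts; final T = 0 °C.
Heat left for melting: 9622.3 − 4221.9 = 5400.4 J
Mass melted = 5400.4 / 336.0 = 16.07 g
Ice remaining = 372.3 − 16.07 = 356.23 g

m_ice remaining = 356 g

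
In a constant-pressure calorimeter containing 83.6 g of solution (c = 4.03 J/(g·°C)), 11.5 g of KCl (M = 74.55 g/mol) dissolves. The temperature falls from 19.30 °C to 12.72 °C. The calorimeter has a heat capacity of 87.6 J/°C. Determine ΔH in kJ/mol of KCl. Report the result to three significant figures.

ΔH = 18.1 kJ/mol

|ΔT| = |12.72 − 19.30| = 6.58 °C
|q_surr| = (83.6 × 4.03 + 87.6) × 6.58 = 424.508 × 6.58 = 2793 J
n(KCl) = 11.5 / 74.55 = 0.1543 mol
Temperature fell, so q_rxn = +|q_surr| = 2.793 kJ
ΔH = q_rxn / n = 18.10 kJ/mol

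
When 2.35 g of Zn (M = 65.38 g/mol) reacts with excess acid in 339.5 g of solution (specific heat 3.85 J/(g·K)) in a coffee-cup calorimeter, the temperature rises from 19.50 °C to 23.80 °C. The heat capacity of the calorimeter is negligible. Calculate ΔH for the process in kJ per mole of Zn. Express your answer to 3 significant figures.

|ΔT| = |23.80 − 19.50| = 4.30 °C
|q_surr| = (339.5 × 3.85) × 4.30 = 1307.075 × 4.30 = 5620 J
n(Zn) = 2.35 / 65.38 = 0.03594 mol
Temperature rose, so q_rxn = −|q_surr| = -5.620 kJ
ΔH = q_rxn / n = -156.4 kJ/mol

ΔH = -156 kJ/mol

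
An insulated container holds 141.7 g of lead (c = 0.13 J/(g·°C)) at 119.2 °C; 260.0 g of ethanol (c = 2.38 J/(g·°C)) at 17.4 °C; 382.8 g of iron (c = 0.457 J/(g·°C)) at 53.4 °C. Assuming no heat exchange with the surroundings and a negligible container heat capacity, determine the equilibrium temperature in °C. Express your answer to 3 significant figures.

Σ mᵢcᵢ(T − Tᵢ) = 0  ⇒  T = Σ mᵢcᵢTᵢ / Σ mᵢcᵢ
Σ mᵢcᵢ = 141.7×0.13 + 260.0×2.38 + 382.8×0.457 = 812.1606
Σ mᵢcᵢTᵢ = 18.421×119.2 + 618.8×17.4 + 174.9396×53.4 = 22305
T = 22305 / 812.1606 = 27.46 °C

T_f = 27.5 °C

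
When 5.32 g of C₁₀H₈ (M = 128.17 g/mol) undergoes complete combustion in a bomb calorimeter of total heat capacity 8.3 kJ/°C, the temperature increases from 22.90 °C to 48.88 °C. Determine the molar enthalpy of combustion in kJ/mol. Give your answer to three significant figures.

ΔH = -5200 kJ/mol

ΔT = 48.88 − 22.90 = 25.98 °C
q_cal = C_cal × ΔT = 8.3 × 25.98 = 215.634 kJ
n = 5.32 / 128.17 = 0.041507 mol
q_rxn = −q_cal = -215.634 kJ
ΔH = -215.634 / 0.041507 = -5195 kJ/mol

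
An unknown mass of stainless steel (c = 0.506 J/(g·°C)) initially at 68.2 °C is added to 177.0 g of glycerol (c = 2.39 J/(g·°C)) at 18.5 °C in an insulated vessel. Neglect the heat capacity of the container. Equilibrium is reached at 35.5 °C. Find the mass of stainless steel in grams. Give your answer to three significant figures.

m = 435 g

q_gained = (177.0 × 2.39) × (35.5 − 18.5) = 7192 J
q_lost = m × 0.506 × (68.2 − 35.5) = 16.5462 m
m = 7192 / 16.5462 = 435 g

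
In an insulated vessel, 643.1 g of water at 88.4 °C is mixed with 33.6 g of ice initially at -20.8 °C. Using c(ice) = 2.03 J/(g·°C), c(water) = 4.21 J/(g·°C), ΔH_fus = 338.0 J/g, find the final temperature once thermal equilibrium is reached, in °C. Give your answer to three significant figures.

Heat to bring ice to 0 °C and melt it: q₁ = 33.6×2.03×20.8 + 33.6×338.0 = 12776 J
Heat the water can supply cooling to 0 °C: 643.1×4.21×88.4 = 239339 J > q₁, so all ice melts.
Energy balance: 643.1×4.21×(88.4 − T) = 12776 + 33.6×4.21×(T − 0)
2707.451(88.4 − T) = 12776 + 141.456 T
239339 − 12776 = 2848.907 T
T = 226563 / 2848.907 = 79.53 °C

T_f = 79.5 °C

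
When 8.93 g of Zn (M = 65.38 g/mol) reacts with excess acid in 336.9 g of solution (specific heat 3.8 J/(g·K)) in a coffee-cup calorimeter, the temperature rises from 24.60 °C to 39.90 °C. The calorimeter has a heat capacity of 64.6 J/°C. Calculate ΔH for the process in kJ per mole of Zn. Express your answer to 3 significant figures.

|ΔT| = |39.90 − 24.60| = 15.30 °C
|q_surr| = (336.9 × 3.8 + 64.6) × 15.30 = 1344.82 × 15.30 = 20580 J
n(Zn) = 8.93 / 65.38 = 0.1366 mol
Temperature rose, so q_rxn = −|q_surr| = -20.58 kJ
ΔH = q_rxn / n = -150.7 kJ/mol

ΔH = -151 kJ/mol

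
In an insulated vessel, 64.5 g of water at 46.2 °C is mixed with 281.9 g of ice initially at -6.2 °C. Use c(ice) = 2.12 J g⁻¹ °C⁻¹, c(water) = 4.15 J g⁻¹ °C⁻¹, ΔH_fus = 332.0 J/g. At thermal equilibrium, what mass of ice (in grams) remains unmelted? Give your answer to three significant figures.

Heat to warm all ice to 0 °C: 281.9×2.12×6.2 = 3705.3 J
Heat released by water cooling to 0 °C: 64.5×4.15×46.2 = 12367 J
12367 J < 3705.3 + 281.9×332.0 = 97296.1 J, so not all ice melts; final T = 0 °C.
Heat left for melting: 12367 − 3705.3 = 8661.7 J
Mass melted = 8661.7 / 332.0 = 26.09 g
Ice remaining = 281.9 − 26.09 = 255.81 g

m_ice remaining = 256 g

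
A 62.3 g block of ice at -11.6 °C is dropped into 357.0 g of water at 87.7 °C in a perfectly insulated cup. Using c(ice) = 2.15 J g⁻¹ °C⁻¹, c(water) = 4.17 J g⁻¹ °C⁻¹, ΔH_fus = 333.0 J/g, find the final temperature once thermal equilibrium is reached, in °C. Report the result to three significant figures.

T_f = 61.9 °C

Heat to bring ice to 0 °C and melt it: q₁ = 62.3×2.15×11.6 + 62.3×333.0 = 22300 J
Heat the water can supply cooling to 0 °C: 357.0×4.17×87.7 = 130558 J > q₁, so all ice melts.
Energy balance: 357.0×4.17×(87.7 − T) = 22300 + 62.3×4.17×(T − 0)
1488.69(87.7 − T) = 22300 + 259.791 T
130558 − 22300 = 1748.481 T
T = 108258 / 1748.481 = 61.92 °C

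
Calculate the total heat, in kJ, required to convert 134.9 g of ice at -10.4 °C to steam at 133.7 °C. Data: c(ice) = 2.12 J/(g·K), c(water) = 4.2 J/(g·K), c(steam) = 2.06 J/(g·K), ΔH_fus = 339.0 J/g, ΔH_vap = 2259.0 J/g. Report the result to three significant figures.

q = 419 kJ

q1 (heat ice -10.4→0.0 °C): 134.9 × 2.12 × 10.4 = 2974 J
q2 (melt at 0 °C): 134.9 × 339.0 = 45731 J
q3 (heat water 0.0→100.0 °C): 134.9 × 4.2 × 100.0 = 56658 J
q4 (vaporize at 100 °C): 134.9 × 2259.0 = 304739 J
q5 (heat steam 100.0→133.7 °C): 134.9 × 2.06 × 33.7 = 9365 J
Total: 2974 + 45731 + 56658 + 304739 + 9365 = 419467 J = 419 kJ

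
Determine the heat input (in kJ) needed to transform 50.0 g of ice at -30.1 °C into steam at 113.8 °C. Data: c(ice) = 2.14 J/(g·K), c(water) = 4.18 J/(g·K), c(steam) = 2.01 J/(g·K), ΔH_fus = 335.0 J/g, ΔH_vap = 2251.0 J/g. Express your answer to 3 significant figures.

q1 (heat ice -30.1→0.0 °C): 50.0 × 2.14 × 30.1 = 3221 J
q2 (melt at 0 °C): 50.0 × 335.0 = 16750 J
q3 (heat water 0.0→100.0 °C): 50.0 × 4.18 × 100.0 = 20900 J
q4 (vaporize at 100 °C): 50.0 × 2251.0 = 112550 J
q5 (heat steam 100.0→113.8 °C): 50.0 × 2.01 × 13.8 = 1387 J
Total: 3221 + 16750 + 20900 + 112550 + 1387 = 154808 J = 155 kJ

q = 155 kJ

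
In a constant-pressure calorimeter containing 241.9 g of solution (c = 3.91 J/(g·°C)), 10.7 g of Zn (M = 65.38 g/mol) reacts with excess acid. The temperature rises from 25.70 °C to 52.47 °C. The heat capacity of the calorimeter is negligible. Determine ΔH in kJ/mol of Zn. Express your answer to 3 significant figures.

|ΔT| = |52.47 − 25.70| = 26.77 °C
|q_surr| = (241.9 × 3.91) × 26.77 = 945.829 × 26.77 = 25320 J
n(Zn) = 10.7 / 65.38 = 0.1637 mol
Temperature rose, so q_rxn = −|q_surr| = -25.32 kJ
ΔH = q_rxn / n = -154.7 kJ/mol

ΔH = -155 kJ/mol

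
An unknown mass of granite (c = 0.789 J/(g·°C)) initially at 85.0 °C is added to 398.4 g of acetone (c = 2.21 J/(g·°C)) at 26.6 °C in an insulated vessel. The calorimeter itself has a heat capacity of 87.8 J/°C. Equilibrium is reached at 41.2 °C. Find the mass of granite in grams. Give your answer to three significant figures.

q_gained = (398.4 × 2.21 + 87.8) × (41.2 − 26.6) = 14140 J
q_lost = m × 0.789 × (85.0 − 41.2) = 34.5582 m
m = 14140 / 34.5582 = 409 g

m = 409 g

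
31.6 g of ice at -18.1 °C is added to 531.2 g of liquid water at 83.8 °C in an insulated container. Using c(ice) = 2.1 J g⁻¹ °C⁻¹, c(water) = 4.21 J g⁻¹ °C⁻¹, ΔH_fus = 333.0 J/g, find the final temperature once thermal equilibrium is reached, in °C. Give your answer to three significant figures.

T_f = 74.1 °C

Heat to bring ice to 0 °C and melt it: q₁ = 31.6×2.1×18.1 + 31.6×333.0 = 11724 J
Heat the water can supply cooling to 0 °C: 531.2×4.21×83.8 = 187406 J > q₁, so all ice melts.
Energy balance: 531.2×4.21×(83.8 − T) = 11724 + 31.6×4.21×(T − 0)
2236.352(83.8 − T) = 11724 + 133.036 T
187406 − 11724 = 2369.388 T
T = 175682 / 2369.388 = 74.147 °C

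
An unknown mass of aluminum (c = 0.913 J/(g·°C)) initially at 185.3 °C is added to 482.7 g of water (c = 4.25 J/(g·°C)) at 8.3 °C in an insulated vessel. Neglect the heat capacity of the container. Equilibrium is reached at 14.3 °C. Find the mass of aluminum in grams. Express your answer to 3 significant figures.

q_gained = (482.7 × 4.25) × (14.3 − 8.3) = 12310 J
q_lost = m × 0.913 × (185.3 − 14.3) = 156.123 m
m = 12310 / 156.123 = 78.8 g

m = 78.8 g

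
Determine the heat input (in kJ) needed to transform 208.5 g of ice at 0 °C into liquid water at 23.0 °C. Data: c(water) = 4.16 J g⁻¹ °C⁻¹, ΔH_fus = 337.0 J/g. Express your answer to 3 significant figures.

q = 90.2 kJ

q1 (melt at 0 °C): 208.5 × 337.0 = 70265 J
q2 (heat water 0.0→23.0 °C): 208.5 × 4.16 × 23.0 = 19949 J
Total: 70265 + 19949 = 90214 J = 90.2 kJ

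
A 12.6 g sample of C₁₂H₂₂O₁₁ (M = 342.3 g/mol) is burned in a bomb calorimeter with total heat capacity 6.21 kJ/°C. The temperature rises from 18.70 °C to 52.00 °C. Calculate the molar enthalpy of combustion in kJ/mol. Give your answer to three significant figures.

ΔT = 52.00 − 18.70 = 33.30 °C
q_cal = C_cal × ΔT = 6.21 × 33.30 = 206.793 kJ
n = 12.6 / 342.3 = 0.03681 mol
q_rxn = −q_cal = -206.793 kJ
ΔH = -206.793 / 0.03681 = -5618 kJ/mol

ΔH = -5620 kJ/mol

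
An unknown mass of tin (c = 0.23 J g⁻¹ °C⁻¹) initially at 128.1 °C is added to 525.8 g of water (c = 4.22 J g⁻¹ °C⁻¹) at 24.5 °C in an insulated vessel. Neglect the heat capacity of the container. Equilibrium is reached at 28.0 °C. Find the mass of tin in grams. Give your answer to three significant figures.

m = 337 g

q_gained = (525.8 × 4.22) × (28.0 − 24.5) = 7766 J
q_lost = m × 0.23 × (128.1 − 28.0) = 23.023 m
m = 7766 / 23.023 = 337 g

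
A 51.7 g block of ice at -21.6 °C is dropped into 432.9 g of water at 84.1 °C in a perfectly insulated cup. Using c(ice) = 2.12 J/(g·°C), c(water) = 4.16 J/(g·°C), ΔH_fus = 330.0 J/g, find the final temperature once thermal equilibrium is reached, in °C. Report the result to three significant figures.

T_f = 65.5 °C

Heat to bring ice to 0 °C and melt it: q₁ = 51.7×2.12×21.6 + 51.7×330.0 = 19428 J
Heat the water can supply cooling to 0 °C: 432.9×4.16×84.1 = 151453 J > q₁, so all ice melts.
Energy balance: 432.9×4.16×(84.1 − T) = 19428 + 51.7×4.16×(T − 0)
1800.864(84.1 − T) = 19428 + 215.072 T
151453 − 19428 = 2015.936 T
T = 132025 / 2015.936 = 65.49 °C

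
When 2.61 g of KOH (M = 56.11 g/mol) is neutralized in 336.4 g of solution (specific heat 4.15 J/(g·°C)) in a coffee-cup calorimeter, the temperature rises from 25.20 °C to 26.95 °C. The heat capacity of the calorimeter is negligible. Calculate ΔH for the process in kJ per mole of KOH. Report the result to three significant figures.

|ΔT| = |26.95 − 25.20| = 1.75 °C
|q_surr| = (336.4 × 4.15) × 1.75 = 1396.06 × 1.75 = 2443 J
n(KOH) = 2.61 / 56.11 = 0.04652 mol
Temperature rose, so q_rxn = −|q_surr| = -2.443 kJ
ΔH = q_rxn / n = -52.52 kJ/mol

ΔH = -52.5 kJ/mol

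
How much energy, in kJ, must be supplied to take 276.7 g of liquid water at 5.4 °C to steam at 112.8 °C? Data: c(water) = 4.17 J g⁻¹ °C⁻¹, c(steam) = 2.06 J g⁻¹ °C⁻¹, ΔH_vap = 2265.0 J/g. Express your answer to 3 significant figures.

q = 743 kJ

q1 (heat water 5.4→100.0 °C): 276.7 × 4.17 × 94.6 = 109153 J
q2 (vaporize at 100 °C): 276.7 × 2265.0 = 626726 J
q3 (heat steam 100.0→112.8 °C): 276.7 × 2.06 × 12.8 = 7296 J
Total: 109153 + 626726 + 7296 = 743175 J = 743 kJ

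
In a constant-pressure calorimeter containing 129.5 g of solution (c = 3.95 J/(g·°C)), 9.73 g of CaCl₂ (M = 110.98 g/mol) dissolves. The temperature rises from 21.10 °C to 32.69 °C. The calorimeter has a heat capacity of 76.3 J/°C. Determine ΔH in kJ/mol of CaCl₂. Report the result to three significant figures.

ΔH = -77.7 kJ/mol

|ΔT| = |32.69 − 21.10| = 11.59 °C
|q_surr| = (129.5 × 3.95 + 76.3) × 11.59 = 587.825 × 11.59 = 6813 J
n(CaCl₂) = 9.73 / 110.98 = 0.08767 mol
Temperature rose, so q_rxn = −|q_surr| = -6.813 kJ
ΔH = q_rxn / n = -77.71 kJ/mol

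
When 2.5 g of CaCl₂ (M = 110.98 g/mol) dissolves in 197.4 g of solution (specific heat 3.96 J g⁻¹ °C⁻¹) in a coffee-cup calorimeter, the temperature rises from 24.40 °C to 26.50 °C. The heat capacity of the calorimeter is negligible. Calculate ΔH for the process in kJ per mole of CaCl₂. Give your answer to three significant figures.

|ΔT| = |26.50 − 24.40| = 2.10 °C
|q_surr| = (197.4 × 3.96) × 2.10 = 781.704 × 2.10 = 1642 J
n(CaCl₂) = 2.5 / 110.98 = 0.02253 mol
Temperature rose, so q_rxn = −|q_surr| = -1.642 kJ
ΔH = q_rxn / n = -72.88 kJ/mol

ΔH = -72.9 kJ/mol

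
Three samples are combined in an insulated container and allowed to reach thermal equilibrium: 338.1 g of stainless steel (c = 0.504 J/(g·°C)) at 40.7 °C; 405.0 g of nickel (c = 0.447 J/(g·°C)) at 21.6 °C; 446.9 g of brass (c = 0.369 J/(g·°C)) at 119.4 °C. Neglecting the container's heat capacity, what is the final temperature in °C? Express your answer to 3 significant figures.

Σ mᵢcᵢ(T − Tᵢ) = 0  ⇒  T = Σ mᵢcᵢTᵢ / Σ mᵢcᵢ
Σ mᵢcᵢ = 338.1×0.504 + 405.0×0.447 + 446.9×0.369 = 516.3435
Σ mᵢcᵢTᵢ = 170.4024×40.7 + 181.035×21.6 + 164.9061×119.4 = 30536
T = 30536 / 516.3435 = 59.14 °C

T_f = 59.1 °C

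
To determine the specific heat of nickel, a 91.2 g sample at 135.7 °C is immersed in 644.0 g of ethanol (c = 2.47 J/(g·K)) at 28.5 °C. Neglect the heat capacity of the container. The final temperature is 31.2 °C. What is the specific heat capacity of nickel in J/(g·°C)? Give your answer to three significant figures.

c = 0.451 J/(g·°C)

q_gained = (644.0 × 2.47) × (31.2 − 28.5) = 4295 J
q_lost = 91.2 × c × (135.7 − 31.2) = 9530.4 c
Set equal: c = 4295 / 9530.4 = 0.451 J/(g·°C)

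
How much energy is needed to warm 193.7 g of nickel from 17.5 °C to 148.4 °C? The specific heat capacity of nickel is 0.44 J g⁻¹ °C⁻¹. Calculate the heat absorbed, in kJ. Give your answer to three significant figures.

q = 11.2 kJ

q = m c ΔT = 193.7 × 0.44 × (148.4 − 17.5)
q = 193.7 × 0.44 × 130.9 = 11160 J = 11.2 kJ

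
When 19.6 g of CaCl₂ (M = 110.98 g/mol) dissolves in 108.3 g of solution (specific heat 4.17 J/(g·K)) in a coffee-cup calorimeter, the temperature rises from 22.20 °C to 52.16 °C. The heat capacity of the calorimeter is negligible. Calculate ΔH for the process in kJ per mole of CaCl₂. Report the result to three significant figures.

ΔH = -76.6 kJ/mol

|ΔT| = |52.16 − 22.20| = 29.96 °C
|q_surr| = (108.3 × 4.17) × 29.96 = 451.611 × 29.96 = 13530 J
n(CaCl₂) = 19.6 / 110.98 = 0.1766 mol
Temperature rose, so q_rxn = −|q_surr| = -13.53 kJ
ΔH = q_rxn / n = -76.61 kJ/mol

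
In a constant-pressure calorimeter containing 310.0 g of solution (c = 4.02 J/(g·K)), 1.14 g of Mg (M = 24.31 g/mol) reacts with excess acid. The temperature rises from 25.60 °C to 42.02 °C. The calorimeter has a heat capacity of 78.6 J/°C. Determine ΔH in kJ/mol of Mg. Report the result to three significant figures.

ΔH = -464 kJ/mol

|ΔT| = |42.02 − 25.60| = 16.42 °C
|q_surr| = (310.0 × 4.02 + 78.6) × 16.42 = 1324.8 × 16.42 = 21750 J
n(Mg) = 1.14 / 24.31 = 0.04689 mol
Temperature rose, so q_rxn = −|q_surr| = -21.75 kJ
ΔH = q_rxn / n = -463.9 kJ/mol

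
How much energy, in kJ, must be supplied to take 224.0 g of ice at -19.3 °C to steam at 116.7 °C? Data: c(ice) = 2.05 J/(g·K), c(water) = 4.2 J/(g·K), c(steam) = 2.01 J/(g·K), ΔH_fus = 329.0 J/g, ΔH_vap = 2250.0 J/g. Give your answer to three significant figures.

q = 688 kJ

q1 (heat ice -19.3→0.0 °C): 224.0 × 2.05 × 19.3 = 8863 J
q2 (melt at 0 °C): 224.0 × 329.0 = 73696 J
q3 (heat water 0.0→100.0 °C): 224.0 × 4.2 × 100.0 = 94080 J
q4 (vaporize at 100 °C): 224.0 × 2250.0 = 504000 J
q5 (heat steam 100.0→116.7 °C): 224.0 × 2.01 × 16.7 = 7519 J
Total: 8863 + 73696 + 94080 + 504000 + 7519 = 688158 J = 688 kJ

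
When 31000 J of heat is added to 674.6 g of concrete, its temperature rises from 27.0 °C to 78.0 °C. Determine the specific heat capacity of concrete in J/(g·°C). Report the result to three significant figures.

c = 0.901 J/(g·°C)

c = q / (m ΔT) = 31000 / (674.6 × 51.0)
c = 31000 / 34404.6 = 0.901 J/(g·°C)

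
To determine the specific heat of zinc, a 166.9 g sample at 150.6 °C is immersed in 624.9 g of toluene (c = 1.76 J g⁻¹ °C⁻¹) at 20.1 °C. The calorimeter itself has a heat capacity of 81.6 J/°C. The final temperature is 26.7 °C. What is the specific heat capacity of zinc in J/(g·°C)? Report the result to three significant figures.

q_gained = (624.9 × 1.76 + 81.6) × (26.7 − 20.1) = 7797 J
q_lost = 166.9 × c × (150.6 − 26.7) = 20678.91 c
Set equal: c = 7797 / 20678.91 = 0.377 J/(g·°C)

c = 0.377 J/(g·°C)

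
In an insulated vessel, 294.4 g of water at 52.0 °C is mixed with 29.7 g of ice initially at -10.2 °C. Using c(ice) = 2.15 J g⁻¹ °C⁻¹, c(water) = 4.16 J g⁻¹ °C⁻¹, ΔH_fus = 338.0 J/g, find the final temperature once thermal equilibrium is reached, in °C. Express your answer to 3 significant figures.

T_f = 39.3 °C

Heat to bring ice to 0 °C and melt it: q₁ = 29.7×2.15×10.2 + 29.7×338.0 = 10690 J
Heat the water can supply cooling to 0 °C: 294.4×4.16×52.0 = 63684.6 J > q₁, so all ice melts.
Energy balance: 294.4×4.16×(52.0 − T) = 10690 + 29.7×4.16×(T − 0)
1224.704(52.0 − T) = 10690 + 123.552 T
63684.6 − 10690 = 1348.256 T
T = 52994.6 / 1348.256 = 39.31 °C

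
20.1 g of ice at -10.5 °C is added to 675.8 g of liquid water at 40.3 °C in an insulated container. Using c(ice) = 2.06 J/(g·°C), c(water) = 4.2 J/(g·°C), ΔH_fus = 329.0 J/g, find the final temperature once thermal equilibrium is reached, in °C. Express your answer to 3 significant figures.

T_f = 36.7 °C

Heat to bring ice to 0 °C and melt it: q₁ = 20.1×2.06×10.5 + 20.1×329.0 = 7047.7 J
Heat the water can supply cooling to 0 °C: 675.8×4.2×40.3 = 114386 J > q₁, so all ice melts.
Energy balance: 675.8×4.2×(40.3 − T) = 7047.7 + 20.1×4.2×(T − 0)
2838.36(40.3 − T) = 7047.7 + 84.42 T
114386 − 7047.7 = 2922.78 T
T = 107338.3 / 2922.78 = 36.72 °C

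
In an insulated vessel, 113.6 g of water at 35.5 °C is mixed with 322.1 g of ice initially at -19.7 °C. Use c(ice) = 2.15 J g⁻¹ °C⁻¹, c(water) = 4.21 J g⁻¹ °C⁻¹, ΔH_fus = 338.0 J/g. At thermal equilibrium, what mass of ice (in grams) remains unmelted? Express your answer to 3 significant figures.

m_ice remaining = 312 g

Heat to warm all ice to 0 °C: 322.1×2.15×19.7 = 13643 J
Heat released by water cooling to 0 °C: 113.6×4.21×35.5 = 16978 J
16978 J < 13643 + 322.1×338.0 = 122512.8 J, so not all ice melts; final T = 0 °C.
Heat left for melting: 16978 − 13643 = 3335 J
Mass melted = 3335 / 338.0 = 9.867 g
Ice remaining = 322.1 − 9.867 = 312.233 g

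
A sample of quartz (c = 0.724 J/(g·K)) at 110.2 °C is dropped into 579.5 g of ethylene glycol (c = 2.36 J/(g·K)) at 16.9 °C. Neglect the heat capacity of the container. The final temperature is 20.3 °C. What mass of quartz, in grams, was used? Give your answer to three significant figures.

m = 71.4 g

q_gained = (579.5 × 2.36) × (20.3 − 16.9) = 4650 J
q_lost = m × 0.724 × (110.2 − 20.3) = 65.0876 m
m = 4650 / 65.0876 = 71.4 g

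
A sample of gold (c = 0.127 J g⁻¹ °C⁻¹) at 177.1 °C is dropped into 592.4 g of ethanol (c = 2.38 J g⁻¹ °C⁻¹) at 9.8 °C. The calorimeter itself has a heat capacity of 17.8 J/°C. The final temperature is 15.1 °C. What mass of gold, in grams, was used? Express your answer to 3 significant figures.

q_gained = (592.4 × 2.38 + 17.8) × (15.1 − 9.8) = 7567 J
q_lost = m × 0.127 × (177.1 − 15.1) = 20.574 m
m = 7567 / 20.574 = 368 g

m = 368 g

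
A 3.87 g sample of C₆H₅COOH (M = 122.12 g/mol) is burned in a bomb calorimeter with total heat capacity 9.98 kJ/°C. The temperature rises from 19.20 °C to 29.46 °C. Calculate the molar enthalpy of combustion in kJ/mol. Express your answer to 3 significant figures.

ΔT = 29.46 − 19.20 = 10.26 °C
q_cal = C_cal × ΔT = 9.98 × 10.26 = 102.3948 kJ
n = 3.87 / 122.12 = 0.03169 mol
q_rxn = −q_cal = -102.3948 kJ
ΔH = -102.3948 / 0.03169 = -3231 kJ/mol

ΔH = -3230 kJ/mol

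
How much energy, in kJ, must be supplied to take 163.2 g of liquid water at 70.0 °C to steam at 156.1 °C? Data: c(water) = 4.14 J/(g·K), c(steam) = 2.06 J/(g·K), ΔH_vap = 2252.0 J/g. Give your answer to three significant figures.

q1 (heat water 70.0→100.0 °C): 163.2 × 4.14 × 30.0 = 20269 J
q2 (vaporize at 100 °C): 163.2 × 2252.0 = 367526 J
q3 (heat steam 100.0→156.1 °C): 163.2 × 2.06 × 56.1 = 18860 J
Total: 20269 + 367526 + 18860 = 406655 J = 407 kJ

q = 407 kJ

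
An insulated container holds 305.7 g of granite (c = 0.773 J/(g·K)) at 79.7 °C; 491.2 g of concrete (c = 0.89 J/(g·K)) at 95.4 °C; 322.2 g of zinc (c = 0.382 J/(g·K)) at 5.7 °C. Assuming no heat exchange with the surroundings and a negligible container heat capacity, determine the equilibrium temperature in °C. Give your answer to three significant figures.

T_f = 76.9 °C

Σ mᵢcᵢ(T − Tᵢ) = 0  ⇒  T = Σ mᵢcᵢTᵢ / Σ mᵢcᵢ
Σ mᵢcᵢ = 305.7×0.773 + 491.2×0.89 + 322.2×0.382 = 796.5545
Σ mᵢcᵢTᵢ = 236.3061×79.7 + 437.168×95.4 + 123.0804×5.7 = 61241
T = 61241 / 796.5545 = 76.88 °C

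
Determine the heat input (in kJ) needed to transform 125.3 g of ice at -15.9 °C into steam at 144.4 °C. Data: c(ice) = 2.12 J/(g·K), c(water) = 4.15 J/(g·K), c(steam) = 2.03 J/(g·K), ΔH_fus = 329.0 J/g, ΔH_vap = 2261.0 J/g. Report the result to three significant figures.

q = 392 kJ

q1 (heat ice -15.9→0.0 °C): 125.3 × 2.12 × 15.9 = 4224 J
q2 (melt at 0 °C): 125.3 × 329.0 = 41224 J
q3 (heat water 0.0→100.0 °C): 125.3 × 4.15 × 100.0 = 52000 J
q4 (vaporize at 100 °C): 125.3 × 2261.0 = 283303 J
q5 (heat steam 100.0→144.4 °C): 125.3 × 2.03 × 44.4 = 11294 J
Total: 4224 + 41224 + 52000 + 283303 + 11294 = 392045 J = 392 kJ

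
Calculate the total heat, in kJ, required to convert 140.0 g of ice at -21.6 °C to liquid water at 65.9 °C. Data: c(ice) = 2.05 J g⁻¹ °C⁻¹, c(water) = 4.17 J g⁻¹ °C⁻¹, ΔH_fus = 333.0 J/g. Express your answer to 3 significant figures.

q = 91.3 kJ

q1 (heat ice -21.6→0.0 °C): 140.0 × 2.05 × 21.6 = 6199 J
q2 (melt at 0 °C): 140.0 × 333.0 = 46620 J
q3 (heat water 0.0→65.9 °C): 140.0 × 4.17 × 65.9 = 38472 J
Total: 6199 + 46620 + 38472 = 91291 J = 91.3 kJ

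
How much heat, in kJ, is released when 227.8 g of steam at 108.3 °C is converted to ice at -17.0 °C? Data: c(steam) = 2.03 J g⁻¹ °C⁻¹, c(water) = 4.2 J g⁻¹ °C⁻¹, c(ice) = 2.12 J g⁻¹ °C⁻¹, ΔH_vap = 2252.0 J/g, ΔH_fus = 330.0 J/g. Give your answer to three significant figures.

q = 696 kJ

q1 (cool steam 108.3→100 °C): 227.8 × 2.03 × 8.3 = 3838 J
q2 (condense at 100 °C): 227.8 × 2252.0 = 513006 J
q3 (cool water 100→0 °C): 227.8 × 4.2 × 100.0 = 95676 J
q4 (freeze at 0 °C): 227.8 × 330.0 = 75174 J
q5 (cool ice 0→-17.0 °C): 227.8 × 2.12 × 17.0 = 8210 J
Total: 3838 + 513006 + 95676 + 75174 + 8210 = 695904 J = 696 kJ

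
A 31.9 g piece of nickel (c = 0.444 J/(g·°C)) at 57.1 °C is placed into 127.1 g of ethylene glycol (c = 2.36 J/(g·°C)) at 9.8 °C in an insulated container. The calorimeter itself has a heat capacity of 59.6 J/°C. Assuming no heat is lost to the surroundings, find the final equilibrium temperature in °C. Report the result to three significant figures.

T_f = 11.6 °C

Heat lost by nickel = heat gained by ethylene glycol + calorimeter.
(31.9)(0.444)(57.1 − T) = [(127.1)(2.36) + 59.6](T − 9.8)
14.1636 (57.1 − T) = 359.556 (T − 9.8)
808.74 − 14.1636 T = 359.556 T − 3523.6
4332.34 = 373.7196 T
T = 11.59 °C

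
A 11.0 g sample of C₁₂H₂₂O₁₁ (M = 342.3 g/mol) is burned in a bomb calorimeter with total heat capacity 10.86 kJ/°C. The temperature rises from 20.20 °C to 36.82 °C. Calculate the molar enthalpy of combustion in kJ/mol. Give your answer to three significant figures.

ΔT = 36.82 − 20.20 = 16.62 °C
q_cal = C_cal × ΔT = 10.86 × 16.62 = 180.4932 kJ
n = 11.0 / 342.3 = 0.03214 mol
q_rxn = −q_cal = -180.4932 kJ
ΔH = -180.4932 / 0.03214 = -5616 kJ/mol

ΔH = -5620 kJ/mol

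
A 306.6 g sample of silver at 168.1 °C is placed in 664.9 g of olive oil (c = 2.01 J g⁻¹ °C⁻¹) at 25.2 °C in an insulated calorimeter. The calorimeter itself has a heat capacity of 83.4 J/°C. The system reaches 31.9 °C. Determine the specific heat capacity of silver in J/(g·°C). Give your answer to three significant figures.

q_gained = (664.9 × 2.01 + 83.4) × (31.9 − 25.2) = 9513 J
q_lost = 306.6 × c × (168.1 − 31.9) = 41758.92 c
Set equal: c = 9513 / 41758.92 = 0.228 J/(g·°C)

c = 0.228 J/(g·°C)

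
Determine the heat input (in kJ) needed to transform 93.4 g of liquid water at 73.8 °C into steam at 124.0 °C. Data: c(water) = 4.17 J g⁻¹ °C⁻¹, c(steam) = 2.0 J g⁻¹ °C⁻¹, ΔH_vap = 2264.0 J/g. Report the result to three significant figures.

q1 (heat water 73.8→100.0 °C): 93.4 × 4.17 × 26.2 = 10204 J
q2 (vaporize at 100 °C): 93.4 × 2264.0 = 211458 J
q3 (heat steam 100.0→124.0 °C): 93.4 × 2.0 × 24.0 = 4483 J
Total: 10204 + 211458 + 4483 = 226145 J = 226 kJ

q = 226 kJ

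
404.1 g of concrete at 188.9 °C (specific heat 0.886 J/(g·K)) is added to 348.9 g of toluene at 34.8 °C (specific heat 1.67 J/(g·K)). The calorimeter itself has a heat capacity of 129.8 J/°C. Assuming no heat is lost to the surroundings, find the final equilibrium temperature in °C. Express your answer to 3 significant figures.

T_f = 86.3 °C

Heat lost by concrete = heat gained by toluene + calorimeter.
(404.1)(0.886)(188.9 − T) = [(348.9)(1.67) + 129.8](T − 34.8)
358.0326 (188.9 − T) = 712.463 (T − 34.8)
67632 − 358.0326 T = 712.463 T − 24794
92426 = 1070.4956 T
T = 86.34 °C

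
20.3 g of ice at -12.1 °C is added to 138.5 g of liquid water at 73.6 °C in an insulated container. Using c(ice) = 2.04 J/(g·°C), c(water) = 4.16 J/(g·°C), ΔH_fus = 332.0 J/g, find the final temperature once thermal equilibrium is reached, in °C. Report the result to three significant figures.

Heat to bring ice to 0 °C and melt it: q₁ = 20.3×2.04×12.1 + 20.3×332.0 = 7240.7 J
Heat the water can supply cooling to 0 °C: 138.5×4.16×73.6 = 42405.4 J > q₁, so all ice melts.
Energy balance: 138.5×4.16×(73.6 − T) = 7240.7 + 20.3×4.16×(T − 0)
576.16(73.6 − T) = 7240.7 + 84.448 T
42405.4 − 7240.7 = 660.608 T
T = 35164.7 / 660.608 = 53.23 °C

T_f = 53.2 °C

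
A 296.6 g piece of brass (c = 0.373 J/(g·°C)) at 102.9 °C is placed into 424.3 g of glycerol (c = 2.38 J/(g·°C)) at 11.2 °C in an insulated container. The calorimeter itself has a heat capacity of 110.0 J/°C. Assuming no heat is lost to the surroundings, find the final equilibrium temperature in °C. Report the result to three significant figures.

T_f = 19.4 °C

Heat lost by brass = heat gained by glycerol + calorimeter.
(296.6)(0.373)(102.9 − T) = [(424.3)(2.38) + 110.0](T − 11.2)
110.6318 (102.9 − T) = 1119.834 (T − 11.2)
11384 − 110.6318 T = 1119.834 T − 12542
23926 = 1230.4658 T
T = 19.44 °C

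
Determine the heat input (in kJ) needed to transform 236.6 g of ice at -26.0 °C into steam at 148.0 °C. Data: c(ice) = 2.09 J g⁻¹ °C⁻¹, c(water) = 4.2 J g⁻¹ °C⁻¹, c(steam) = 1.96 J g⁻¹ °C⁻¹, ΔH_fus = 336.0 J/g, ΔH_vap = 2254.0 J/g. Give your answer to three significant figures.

q1 (heat ice -26.0→0.0 °C): 236.6 × 2.09 × 26.0 = 12857 J
q2 (melt at 0 °C): 236.6 × 336.0 = 79498 J
q3 (heat water 0.0→100.0 °C): 236.6 × 4.2 × 100.0 = 99372 J
q4 (vaporize at 100 °C): 236.6 × 2254.0 = 533296 J
q5 (heat steam 100.0→148.0 °C): 236.6 × 1.96 × 48.0 = 22259 J
Total: 12857 + 79498 + 99372 + 533296 + 22259 = 747282 J = 747 kJ

q = 747 kJ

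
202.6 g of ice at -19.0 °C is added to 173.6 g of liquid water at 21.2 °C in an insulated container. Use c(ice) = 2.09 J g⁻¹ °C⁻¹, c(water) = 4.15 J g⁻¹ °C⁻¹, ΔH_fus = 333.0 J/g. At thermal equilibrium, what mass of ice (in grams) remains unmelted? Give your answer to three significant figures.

Heat to warm all ice to 0 °C: 202.6×2.09×19.0 = 8045.2 J
Heat released by water cooling to 0 °C: 173.6×4.15×21.2 = 15273 J
15273 J < 8045.2 + 202.6×333.0 = 75511.0 J, so not all ice melts; final T = 0 °C.
Heat left for melting: 15273 − 8045.2 = 7227.8 J
Mass melted = 7227.8 / 333.0 = 21.71 g
Ice remaining = 202.6 − 21.71 = 180.89 g

m_ice remaining = 181 g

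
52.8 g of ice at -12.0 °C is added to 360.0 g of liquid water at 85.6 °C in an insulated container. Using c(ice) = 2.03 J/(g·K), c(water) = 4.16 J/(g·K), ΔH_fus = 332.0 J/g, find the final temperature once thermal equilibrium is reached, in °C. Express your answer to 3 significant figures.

Heat to bring ice to 0 °C and melt it: q₁ = 52.8×2.03×12.0 + 52.8×332.0 = 18816 J
Heat the water can supply cooling to 0 °C: 360.0×4.16×85.6 = 128195 J > q₁, so all ice melts.
Energy balance: 360.0×4.16×(85.6 − T) = 18816 + 52.8×4.16×(T − 0)
1497.6(85.6 − T) = 18816 + 219.648 T
128195 − 18816 = 1717.248 T
T = 109379 / 1717.248 = 63.69 °C

T_f = 63.7 °C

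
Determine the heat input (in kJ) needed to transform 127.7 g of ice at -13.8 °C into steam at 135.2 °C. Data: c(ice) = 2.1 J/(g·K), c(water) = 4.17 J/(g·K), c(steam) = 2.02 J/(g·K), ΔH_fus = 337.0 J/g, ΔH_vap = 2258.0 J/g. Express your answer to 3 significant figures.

q = 397 kJ

q1 (heat ice -13.8→0.0 °C): 127.7 × 2.1 × 13.8 = 3701 J
q2 (melt at 0 °C): 127.7 × 337.0 = 43035 J
q3 (heat water 0.0→100.0 °C): 127.7 × 4.17 × 100.0 = 53251 J
q4 (vaporize at 100 °C): 127.7 × 2258.0 = 288347 J
q5 (heat steam 100.0→135.2 °C): 127.7 × 2.02 × 35.2 = 9080 J
Total: 3701 + 43035 + 53251 + 288347 + 9080 = 397414 J = 397 kJ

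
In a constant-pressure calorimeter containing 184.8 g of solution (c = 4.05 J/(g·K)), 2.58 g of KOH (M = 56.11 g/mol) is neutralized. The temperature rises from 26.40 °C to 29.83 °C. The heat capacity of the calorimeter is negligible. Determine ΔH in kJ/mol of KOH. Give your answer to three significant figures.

|ΔT| = |29.83 − 26.40| = 3.43 °C
|q_surr| = (184.8 × 4.05) × 3.43 = 748.44 × 3.43 = 2567 J
n(KOH) = 2.58 / 56.11 = 0.04598 mol
Temperature rose, so q_rxn = −|q_surr| = -2.567 kJ
ΔH = q_rxn / n = -55.83 kJ/mol

ΔH = -55.8 kJ/mol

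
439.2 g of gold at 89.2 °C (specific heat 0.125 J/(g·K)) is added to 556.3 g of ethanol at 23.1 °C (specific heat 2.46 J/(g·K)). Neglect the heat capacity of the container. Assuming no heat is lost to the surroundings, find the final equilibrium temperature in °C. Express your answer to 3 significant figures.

T_f = 25.6 °C

Heat lost by gold = heat gained by ethanol.
(439.2)(0.125)(89.2 − T) = (556.3)(2.46)(T − 23.1)
54.9 (89.2 − T) = 1368.498 (T − 23.1)
4897.1 − 54.9 T = 1368.498 T − 31612
36509.1 = 1423.398 T
T = 25.649 °C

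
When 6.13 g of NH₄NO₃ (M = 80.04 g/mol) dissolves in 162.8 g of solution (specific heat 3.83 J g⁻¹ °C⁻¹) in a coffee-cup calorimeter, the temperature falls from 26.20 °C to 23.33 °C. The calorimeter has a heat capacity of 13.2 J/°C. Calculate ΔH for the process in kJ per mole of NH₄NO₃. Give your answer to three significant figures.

|ΔT| = |23.33 − 26.20| = 2.87 °C
|q_surr| = (162.8 × 3.83 + 13.2) × 2.87 = 636.724 × 2.87 = 1827 J
n(NH₄NO₃) = 6.13 / 80.04 = 0.07659 mol
Temperature fell, so q_rxn = +|q_surr| = 1.827 kJ
ΔH = q_rxn / n = 23.85 kJ/mol

ΔH = 23.9 kJ/mol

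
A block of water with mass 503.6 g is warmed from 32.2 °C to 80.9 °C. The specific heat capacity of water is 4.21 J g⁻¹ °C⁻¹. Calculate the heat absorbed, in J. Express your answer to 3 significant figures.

q = m c ΔT = 503.6 × 4.21 × (80.9 − 32.2)
q = 503.6 × 4.21 × 48.7 = 103300 J

q = 103000 J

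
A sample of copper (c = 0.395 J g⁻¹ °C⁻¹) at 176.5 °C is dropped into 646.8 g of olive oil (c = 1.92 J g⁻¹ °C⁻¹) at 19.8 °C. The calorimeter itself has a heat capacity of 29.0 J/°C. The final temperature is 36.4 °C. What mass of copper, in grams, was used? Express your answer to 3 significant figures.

q_gained = (646.8 × 1.92 + 29.0) × (36.4 − 19.8) = 21100 J
q_lost = m × 0.395 × (176.5 − 36.4) = 55.3395 m
m = 21100 / 55.3395 = 381 g

m = 381 g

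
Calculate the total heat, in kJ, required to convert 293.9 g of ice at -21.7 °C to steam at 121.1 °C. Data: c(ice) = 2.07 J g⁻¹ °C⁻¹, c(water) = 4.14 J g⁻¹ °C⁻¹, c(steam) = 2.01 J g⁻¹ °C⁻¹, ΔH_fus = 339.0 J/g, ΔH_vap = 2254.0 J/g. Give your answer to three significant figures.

q1 (heat ice -21.7→0.0 °C): 293.9 × 2.07 × 21.7 = 13202 J
q2 (melt at 0 °C): 293.9 × 339.0 = 99632 J
q3 (heat water 0.0→100.0 °C): 293.9 × 4.14 × 100.0 = 121675 J
q4 (vaporize at 100 °C): 293.9 × 2254.0 = 662451 J
q5 (heat steam 100.0→121.1 °C): 293.9 × 2.01 × 21.1 = 12465 J
Total: 13202 + 99632 + 121675 + 662451 + 12465 = 909425 J = 909 kJ

q = 909 kJ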